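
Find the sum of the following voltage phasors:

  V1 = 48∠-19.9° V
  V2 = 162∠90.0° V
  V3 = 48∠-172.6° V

Step 1 — Convert each phasor to rectangular form:
  V1 = 48·(cos(-19.9°) + j·sin(-19.9°)) = 45.13 - j16.34 V
  V2 = 162·(cos(90.0°) + j·sin(90.0°)) = 0 + j162 V
  V3 = 48·(cos(-172.6°) + j·sin(-172.6°)) = -47.6 - j6.182 V
Step 2 — Sum components: V_total = -2.466 + j139.5 V.
Step 3 — Convert to polar: |V_total| = 139.5 V, ∠V_total = 91.0°.

V_total = 139.5∠91.0° V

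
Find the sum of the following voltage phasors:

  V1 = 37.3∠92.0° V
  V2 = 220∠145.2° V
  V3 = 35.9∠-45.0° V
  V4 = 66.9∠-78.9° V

Step 1 — Convert each phasor to rectangular form:
  V1 = 37.3·(cos(92.0°) + j·sin(92.0°)) = -1.302 + j37.28 V
  V2 = 220·(cos(145.2°) + j·sin(145.2°)) = -180.7 + j125.6 V
  V3 = 35.9·(cos(-45.0°) + j·sin(-45.0°)) = 25.39 - j25.39 V
  V4 = 66.9·(cos(-78.9°) + j·sin(-78.9°)) = 12.88 - j65.65 V
Step 2 — Sum components: V_total = -143.7 + j71.8 V.
Step 3 — Convert to polar: |V_total| = 160.6 V, ∠V_total = 153.4°.

V_total = 160.6∠153.4° V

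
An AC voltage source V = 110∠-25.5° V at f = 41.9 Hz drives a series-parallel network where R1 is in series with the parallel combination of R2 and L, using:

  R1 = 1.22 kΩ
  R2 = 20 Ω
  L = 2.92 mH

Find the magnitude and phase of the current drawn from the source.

Step 1 — Angular frequency: ω = 2π·f = 2π·41.9 = 263.3 rad/s.
Step 2 — Component impedances:
  R1: Z = R = 1220 Ω
  R2: Z = R = 20 Ω
  L: Z = jωL = j·263.3·0.00292 = 0 + j0.7687 Ω
Step 3 — Parallel branch: R2 || L = 1/(1/R2 + 1/L) = 0.0295 + j0.7676 Ω.
Step 4 — Series with R1: Z_total = R1 + (R2 || L) = 1220 + j0.7676 Ω = 1220∠0.0° Ω.
Step 5 — Source phasor: V = 110∠-25.5° V = 99.28 - j47.36 V.
Step 6 — Ohm's law: I = V / Z_total = (99.28 - j47.36) / (1220 + j0.7676) = 0.08135 - j0.03887 A.
Step 7 — Convert to polar: |I| = 0.09016 A, ∠I = -25.5°.

I = 0.09016∠-25.5° A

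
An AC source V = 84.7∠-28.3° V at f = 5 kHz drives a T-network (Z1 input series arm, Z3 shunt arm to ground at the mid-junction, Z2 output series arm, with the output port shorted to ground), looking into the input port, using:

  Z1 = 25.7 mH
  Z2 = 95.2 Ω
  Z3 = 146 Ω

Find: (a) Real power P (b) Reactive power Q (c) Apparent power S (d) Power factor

Step 1 — Angular frequency: ω = 2π·f = 2π·5000 = 3.142e+04 rad/s.
Step 2 — Component impedances:
  Z1: Z = jωL = j·3.142e+04·0.0257 = 0 + j807.4 Ω
  Z2: Z = R = 95.2 Ω
  Z3: Z = R = 146 Ω
Step 3 — With the output port shorted to ground, the output series arm Z2 runs from the junction to ground; the shunt arm Z3 also runs from the junction to ground. They appear in parallel: Z3 || Z2 = 57.63 Ω.
Step 4 — Series with input arm Z1: Z_in = Z1 + (Z3 || Z2) = 57.63 + j807.4 Ω = 809.4∠85.9° Ω.
Step 5 — Source phasor: V = 84.7∠-28.3° V = 74.58 - j40.16 V.
Step 6 — Current: I = V / Z = -0.04292 - j0.09543 A = 0.1046∠-114.2° A.
Step 7 — Complex power: S = V·I* = 0.631 + j8.841 VA.
Step 8 — Real power: P = Re(S) = 0.631 W.
Step 9 — Reactive power: Q = Im(S) = 8.841 VAR.
Step 10 — Apparent power: |S| = 8.863 VA.
Step 11 — Power factor: PF = P/|S| = 0.07119 (lagging).

(a) P = 0.631 W  (b) Q = 8.841 VAR  (c) S = 8.863 VA  (d) PF = 0.07119 (lagging)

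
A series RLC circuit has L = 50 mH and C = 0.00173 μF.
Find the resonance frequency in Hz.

Step 1 — Resonance condition Im(Z)=0 gives ω₀ = 1/√(LC).
Step 2 — ω₀ = 1/√(0.05·1.73e-09) = 1.075e+05 rad/s.
Step 3 — f₀ = ω₀/(2π) = 1.711e+04 Hz.

f₀ = 1.711e+04 Hz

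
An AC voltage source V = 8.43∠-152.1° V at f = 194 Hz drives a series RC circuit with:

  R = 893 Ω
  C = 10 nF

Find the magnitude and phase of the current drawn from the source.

Step 1 — Angular frequency: ω = 2π·f = 2π·194 = 1219 rad/s.
Step 2 — Component impedances:
  R: Z = R = 893 Ω
  C: Z = 1/(jωC) = -j/(ω·C) = 0 - j8.204e+04 Ω
Step 3 — Series combination: Z_total = R + C = 893 - j8.204e+04 Ω = 8.204e+04∠-89.4° Ω.
Step 4 — Source phasor: V = 8.43∠-152.1° V = -7.45 - j3.945 V.
Step 5 — Ohm's law: I = V / Z_total = (-7.45 - j3.945) / (893 - j8.204e+04) = 4.709e-05 - j9.133e-05 A.
Step 6 — Convert to polar: |I| = 0.0001028 A, ∠I = -62.7°.

I = 0.0001028∠-62.7° A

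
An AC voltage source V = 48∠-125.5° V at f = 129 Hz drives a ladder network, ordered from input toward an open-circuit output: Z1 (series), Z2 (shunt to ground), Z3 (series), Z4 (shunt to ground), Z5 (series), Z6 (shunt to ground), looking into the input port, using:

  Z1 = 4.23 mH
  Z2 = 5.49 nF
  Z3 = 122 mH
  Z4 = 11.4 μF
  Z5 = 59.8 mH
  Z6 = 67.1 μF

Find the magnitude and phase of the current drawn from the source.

Step 1 — Angular frequency: ω = 2π·f = 2π·129 = 810.5 rad/s.
Step 2 — Component impedances:
  Z1: Z = jωL = j·810.5·0.00423 = 0 + j3.429 Ω
  Z2: Z = 1/(jωC) = -j/(ω·C) = 0 - j2.247e+05 Ω
  Z3: Z = jωL = j·810.5·0.122 = 0 + j98.88 Ω
  Z4: Z = 1/(jωC) = -j/(ω·C) = 0 - j108.2 Ω
  Z5: Z = jωL = j·810.5·0.0598 = 0 + j48.47 Ω
  Z6: Z = 1/(jωC) = -j/(ω·C) = 0 - j18.39 Ω
Step 3 — Ladder network (open output): work backward from the far end, alternating series and parallel combinations. Z_in = 0 + j144.1 Ω = 144.1∠90.0° Ω.
Step 4 — Source phasor: V = 48∠-125.5° V = -27.87 - j39.08 V.
Step 5 — Ohm's law: I = V / Z_total = (-27.87 - j39.08) / (0 + j144.1) = -0.2712 + j0.1935 A.
Step 6 — Convert to polar: |I| = 0.3332 A, ∠I = 144.5°.

I = 0.3332∠144.5° A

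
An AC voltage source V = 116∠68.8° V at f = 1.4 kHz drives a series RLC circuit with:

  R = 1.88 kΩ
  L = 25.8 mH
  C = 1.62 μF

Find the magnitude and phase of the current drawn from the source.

Step 1 — Angular frequency: ω = 2π·f = 2π·1400 = 8796 rad/s.
Step 2 — Component impedances:
  R: Z = R = 1880 Ω
  L: Z = jωL = j·8796·0.0258 = 0 + j226.9 Ω
  C: Z = 1/(jωC) = -j/(ω·C) = 0 - j70.17 Ω
Step 3 — Series combination: Z_total = R + L + C = 1880 + j156.8 Ω = 1887∠4.8° Ω.
Step 4 — Source phasor: V = 116∠68.8° V = 41.95 + j108.1 V.
Step 5 — Ohm's law: I = V / Z_total = (41.95 + j108.1) / (1880 + j156.8) = 0.02692 + j0.05528 A.
Step 6 — Convert to polar: |I| = 0.06149 A, ∠I = 64.0°.

I = 0.06149∠64.0° A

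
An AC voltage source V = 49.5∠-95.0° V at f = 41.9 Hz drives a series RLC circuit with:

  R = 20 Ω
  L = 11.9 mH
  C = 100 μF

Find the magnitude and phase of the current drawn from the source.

Step 1 — Angular frequency: ω = 2π·f = 2π·41.9 = 263.3 rad/s.
Step 2 — Component impedances:
  R: Z = R = 20 Ω
  L: Z = jωL = j·263.3·0.0119 = 0 + j3.133 Ω
  C: Z = 1/(jωC) = -j/(ω·C) = 0 - j37.98 Ω
Step 3 — Series combination: Z_total = R + L + C = 20 - j34.85 Ω = 40.18∠-60.2° Ω.
Step 4 — Source phasor: V = 49.5∠-95.0° V = -4.314 - j49.31 V.
Step 5 — Ohm's law: I = V / Z_total = (-4.314 - j49.31) / (20 - j34.85) = 1.011 - j0.7039 A.
Step 6 — Convert to polar: |I| = 1.232 A, ∠I = -34.8°.

I = 1.232∠-34.8° A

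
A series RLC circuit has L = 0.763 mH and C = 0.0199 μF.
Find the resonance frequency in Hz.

Step 1 — Resonance condition Im(Z)=0 gives ω₀ = 1/√(LC).
Step 2 — ω₀ = 1/√(0.000763·1.99e-08) = 2.566e+05 rad/s.
Step 3 — f₀ = ω₀/(2π) = 4.084e+04 Hz.

f₀ = 4.084e+04 Hz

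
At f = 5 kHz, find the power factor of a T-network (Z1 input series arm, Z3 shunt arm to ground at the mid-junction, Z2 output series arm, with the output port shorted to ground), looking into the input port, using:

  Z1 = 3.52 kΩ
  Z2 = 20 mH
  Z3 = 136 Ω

Step 1 — Angular frequency: ω = 2π·f = 2π·5000 = 3.142e+04 rad/s.
Step 2 — Component impedances:
  Z1: Z = R = 3520 Ω
  Z2: Z = jωL = j·3.142e+04·0.02 = 0 + j628.3 Ω
  Z3: Z = R = 136 Ω
Step 3 — With the output port shorted to ground, the output series arm Z2 runs from the junction to ground; the shunt arm Z3 also runs from the junction to ground. They appear in parallel: Z3 || Z2 = 129.9 + j28.12 Ω.
Step 4 — Series with input arm Z1: Z_in = Z1 + (Z3 || Z2) = 3650 + j28.12 Ω = 3650∠0.4° Ω.
Step 5 — Power factor: PF = cos(φ) = Re(Z)/|Z| = 3650/3650 = 1.
Step 6 — Type: Im(Z) = 28.12 ⇒ lagging (phase φ = 0.4°).

PF = 1 (lagging, φ = 0.4°)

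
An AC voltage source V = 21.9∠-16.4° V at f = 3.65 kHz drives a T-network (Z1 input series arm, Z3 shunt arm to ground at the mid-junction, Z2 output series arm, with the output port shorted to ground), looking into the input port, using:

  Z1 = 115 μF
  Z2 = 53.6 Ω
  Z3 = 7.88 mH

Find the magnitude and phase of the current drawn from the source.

Step 1 — Angular frequency: ω = 2π·f = 2π·3650 = 2.293e+04 rad/s.
Step 2 — Component impedances:
  Z1: Z = 1/(jωC) = -j/(ω·C) = 0 - j0.3792 Ω
  Z2: Z = R = 53.6 Ω
  Z3: Z = jωL = j·2.293e+04·0.00788 = 0 + j180.7 Ω
Step 3 — With the output port shorted to ground, the output series arm Z2 runs from the junction to ground; the shunt arm Z3 also runs from the junction to ground. They appear in parallel: Z3 || Z2 = 49.27 + j14.61 Ω.
Step 4 — Series with input arm Z1: Z_in = Z1 + (Z3 || Z2) = 49.27 + j14.23 Ω = 51.28∠16.1° Ω.
Step 5 — Source phasor: V = 21.9∠-16.4° V = 21.01 - j6.183 V.
Step 6 — Ohm's law: I = V / Z_total = (21.01 - j6.183) / (49.27 + j14.23) = 0.3601 - j0.2295 A.
Step 7 — Convert to polar: |I| = 0.4271 A, ∠I = -32.5°.

I = 0.4271∠-32.5° A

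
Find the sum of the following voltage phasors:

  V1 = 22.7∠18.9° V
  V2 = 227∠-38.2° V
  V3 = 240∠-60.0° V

Step 1 — Convert each phasor to rectangular form:
  V1 = 22.7·(cos(18.9°) + j·sin(18.9°)) = 21.48 + j7.353 V
  V2 = 227·(cos(-38.2°) + j·sin(-38.2°)) = 178.4 - j140.4 V
  V3 = 240·(cos(-60.0°) + j·sin(-60.0°)) = 120 - j207.8 V
Step 2 — Sum components: V_total = 319.9 - j340.9 V.
Step 3 — Convert to polar: |V_total| = 467.4 V, ∠V_total = -46.8°.

V_total = 467.4∠-46.8° V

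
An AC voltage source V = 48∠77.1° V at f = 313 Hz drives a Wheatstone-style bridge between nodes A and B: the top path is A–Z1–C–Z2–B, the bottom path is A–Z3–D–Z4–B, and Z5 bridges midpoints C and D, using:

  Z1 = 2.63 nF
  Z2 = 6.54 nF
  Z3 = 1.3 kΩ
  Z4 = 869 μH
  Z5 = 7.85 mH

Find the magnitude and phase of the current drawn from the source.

Step 1 — Angular frequency: ω = 2π·f = 2π·313 = 1967 rad/s.
Step 2 — Component impedances:
  Z1: Z = 1/(jωC) = -j/(ω·C) = 0 - j1.933e+05 Ω
  Z2: Z = 1/(jωC) = -j/(ω·C) = 0 - j7.775e+04 Ω
  Z3: Z = R = 1300 Ω
  Z4: Z = jωL = j·1967·0.000869 = 0 + j1.709 Ω
  Z5: Z = jωL = j·1967·0.00785 = 0 + j15.44 Ω
Step 3 — Bridge requires nodal analysis (the Z5 bridge couples midpoints C and D, so the two paths cannot be reduced to a simple series/parallel combination). Setting node B to ground and injecting 1 A at node A, the 3-node admittance system at A, C, D solves to V_A = Z_AB = 1300 - j7.032 Ω = 1300∠-0.3° Ω.
Step 4 — Source phasor: V = 48∠77.1° V = 10.72 + j46.79 V.
Step 5 — Ohm's law: I = V / Z_total = (10.72 + j46.79) / (1300 - j7.032) = 0.008049 + j0.03604 A.
Step 6 — Convert to polar: |I| = 0.03692 A, ∠I = 77.4°.

I = 0.03692∠77.4° A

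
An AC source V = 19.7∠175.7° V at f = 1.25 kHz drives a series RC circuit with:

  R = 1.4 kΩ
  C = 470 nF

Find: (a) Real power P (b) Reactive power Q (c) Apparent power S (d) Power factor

Step 1 — Angular frequency: ω = 2π·f = 2π·1250 = 7854 rad/s.
Step 2 — Component impedances:
  R: Z = R = 1400 Ω
  C: Z = 1/(jωC) = -j/(ω·C) = 0 - j270.9 Ω
Step 3 — Series combination: Z_total = R + C = 1400 - j270.9 Ω = 1426∠-11.0° Ω.
Step 4 — Source phasor: V = 19.7∠175.7° V = -19.64 + j1.477 V.
Step 5 — Current: I = V / Z = -0.01372 - j0.0016 A = 0.01382∠-173.3° A.
Step 6 — Complex power: S = V·I* = 0.2672 - j0.0517 VA.
Step 7 — Real power: P = Re(S) = 0.2672 W.
Step 8 — Reactive power: Q = Im(S) = -0.0517 VAR.
Step 9 — Apparent power: |S| = 0.2722 VA.
Step 10 — Power factor: PF = P/|S| = 0.9818 (leading).

(a) P = 0.2672 W  (b) Q = -0.0517 VAR  (c) S = 0.2722 VA  (d) PF = 0.9818 (leading)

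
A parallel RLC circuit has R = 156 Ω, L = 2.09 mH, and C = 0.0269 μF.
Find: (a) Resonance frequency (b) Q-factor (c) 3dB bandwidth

Step 1 — Resonance: ω₀ = 1/√(LC) = 1/√(0.00209·2.69e-08) = 1.334e+05 rad/s.
Step 2 — f₀ = ω₀/(2π) = 2.123e+04 Hz.
Step 3 — Parallel Q: Q = R/(ω₀L) = 156/(1.334e+05·0.00209) = 0.5597.
Step 4 — Bandwidth: Δω = ω₀/Q = 2.383e+05 rad/s; BW = Δω/(2π) = 3.793e+04 Hz.

(a) f₀ = 2.123e+04 Hz  (b) Q = 0.5597  (c) BW = 3.793e+04 Hz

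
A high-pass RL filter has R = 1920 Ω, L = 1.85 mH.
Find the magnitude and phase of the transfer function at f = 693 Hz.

Step 1 — Angular frequency: ω = 2π·693 = 4354 rad/s.
Step 2 — Transfer function: H(jω) = jωL/(R + jωL).
Step 3 — Numerator jωL = j·8.055; denominator R + jωL = 1920 + j8.055.
Step 4 — H = 1.76e-05 + j0.004195.
Step 5 — Magnitude: |H| = 0.004195 (-47.5 dB); phase: φ = 89.8°.

|H| = 0.004195 (-47.5 dB), φ = 89.8°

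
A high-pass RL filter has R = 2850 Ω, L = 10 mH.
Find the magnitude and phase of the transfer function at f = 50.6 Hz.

Step 1 — Angular frequency: ω = 2π·50.6 = 317.9 rad/s.
Step 2 — Transfer function: H(jω) = jωL/(R + jωL).
Step 3 — Numerator jωL = j·3.179; denominator R + jωL = 2850 + j3.179.
Step 4 — H = 1.244e-06 + j0.001116.
Step 5 — Magnitude: |H| = 0.001116 (-59.1 dB); phase: φ = 89.9°.

|H| = 0.001116 (-59.1 dB), φ = 89.9°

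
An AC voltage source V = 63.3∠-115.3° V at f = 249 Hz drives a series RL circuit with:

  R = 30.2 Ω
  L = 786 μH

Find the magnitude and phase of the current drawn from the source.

Step 1 — Angular frequency: ω = 2π·f = 2π·249 = 1565 rad/s.
Step 2 — Component impedances:
  R: Z = R = 30.2 Ω
  L: Z = jωL = j·1565·0.000786 = 0 + j1.23 Ω
Step 3 — Series combination: Z_total = R + L = 30.2 + j1.23 Ω = 30.23∠2.3° Ω.
Step 4 — Source phasor: V = 63.3∠-115.3° V = -27.05 - j57.23 V.
Step 5 — Ohm's law: I = V / Z_total = (-27.05 - j57.23) / (30.2 + j1.23) = -0.9713 - j1.855 A.
Step 6 — Convert to polar: |I| = 2.094 A, ∠I = -117.6°.

I = 2.094∠-117.6° A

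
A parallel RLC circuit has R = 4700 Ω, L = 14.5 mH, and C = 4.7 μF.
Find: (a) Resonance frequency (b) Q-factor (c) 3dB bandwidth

Step 1 — Resonance: ω₀ = 1/√(LC) = 1/√(0.0145·4.7e-06) = 3831 rad/s.
Step 2 — f₀ = ω₀/(2π) = 609.7 Hz.
Step 3 — Parallel Q: Q = R/(ω₀L) = 4700/(3831·0.0145) = 84.62.
Step 4 — Bandwidth: Δω = ω₀/Q = 45.27 rad/s; BW = Δω/(2π) = 7.205 Hz.

(a) f₀ = 609.7 Hz  (b) Q = 84.62  (c) BW = 7.205 Hz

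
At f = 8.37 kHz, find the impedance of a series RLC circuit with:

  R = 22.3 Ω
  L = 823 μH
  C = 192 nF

Step 1 — Angular frequency: ω = 2π·f = 2π·8370 = 5.259e+04 rad/s.
Step 2 — Component impedances:
  R: Z = R = 22.3 Ω
  L: Z = jωL = j·5.259e+04·0.000823 = 0 + j43.28 Ω
  C: Z = 1/(jωC) = -j/(ω·C) = 0 - j99.04 Ω
Step 3 — Series combination: Z_total = R + L + C = 22.3 - j55.75 Ω = 60.05∠-68.2° Ω.

Z = 22.3 - j55.75 Ω = 60.05∠-68.2° Ω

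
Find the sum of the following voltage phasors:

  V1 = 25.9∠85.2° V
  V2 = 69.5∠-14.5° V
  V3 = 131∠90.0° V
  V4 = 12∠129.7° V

Step 1 — Convert each phasor to rectangular form:
  V1 = 25.9·(cos(85.2°) + j·sin(85.2°)) = 2.167 + j25.81 V
  V2 = 69.5·(cos(-14.5°) + j·sin(-14.5°)) = 67.29 - j17.4 V
  V3 = 131·(cos(90.0°) + j·sin(90.0°)) = 0 + j131 V
  V4 = 12·(cos(129.7°) + j·sin(129.7°)) = -7.665 + j9.233 V
Step 2 — Sum components: V_total = 61.79 + j148.6 V.
Step 3 — Convert to polar: |V_total| = 161 V, ∠V_total = 67.4°.

V_total = 161∠67.4° V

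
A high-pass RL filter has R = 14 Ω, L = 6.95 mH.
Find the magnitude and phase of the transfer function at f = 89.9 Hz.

Step 1 — Angular frequency: ω = 2π·89.9 = 564.9 rad/s.
Step 2 — Transfer function: H(jω) = jωL/(R + jωL).
Step 3 — Numerator jωL = j·3.926; denominator R + jωL = 14 + j3.926.
Step 4 — H = 0.0729 + j0.26.
Step 5 — Magnitude: |H| = 0.27 (-11.4 dB); phase: φ = 74.3°.

|H| = 0.27 (-11.4 dB), φ = 74.3°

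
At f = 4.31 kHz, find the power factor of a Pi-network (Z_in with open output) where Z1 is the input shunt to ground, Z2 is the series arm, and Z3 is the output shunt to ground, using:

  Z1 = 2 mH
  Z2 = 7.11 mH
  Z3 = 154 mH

Step 1 — Angular frequency: ω = 2π·f = 2π·4310 = 2.708e+04 rad/s.
Step 2 — Component impedances:
  Z1: Z = jωL = j·2.708e+04·0.002 = 0 + j54.16 Ω
  Z2: Z = jωL = j·2.708e+04·0.00711 = 0 + j192.5 Ω
  Z3: Z = jωL = j·2.708e+04·0.154 = 0 + j4170 Ω
Step 3 — With open output, the series arm Z2 and the output shunt Z3 appear in series to ground: Z2 + Z3 = 0 + j4363 Ω.
Step 4 — Parallel with input shunt Z1: Z_in = Z1 || (Z2 + Z3) = 0 + j53.5 Ω = 53.5∠90.0° Ω.
Step 5 — Power factor: PF = cos(φ) = Re(Z)/|Z| = -0/53.5 = -0.
Step 6 — Type: Im(Z) = 53.5 ⇒ lagging (phase φ = 90.0°).

PF = -0 (lagging, φ = 90.0°)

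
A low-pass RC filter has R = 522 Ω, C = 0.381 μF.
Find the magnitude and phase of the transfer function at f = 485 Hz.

Step 1 — Angular frequency: ω = 2π·485 = 3047 rad/s.
Step 2 — Transfer function: H(jω) = 1/(1 + jωRC).
Step 3 — Denominator: 1 + jωRC = 1 + j·3047·522·3.81e-07 = 1 + j0.6061.
Step 4 — H = 0.7314 - j0.4433.
Step 5 — Magnitude: |H| = 0.8552 (-1.4 dB); phase: φ = -31.2°.

|H| = 0.8552 (-1.4 dB), φ = -31.2°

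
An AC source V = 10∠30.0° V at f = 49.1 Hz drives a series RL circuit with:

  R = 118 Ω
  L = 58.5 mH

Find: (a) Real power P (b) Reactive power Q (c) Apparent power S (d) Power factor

Step 1 — Angular frequency: ω = 2π·f = 2π·49.1 = 308.5 rad/s.
Step 2 — Component impedances:
  R: Z = R = 118 Ω
  L: Z = jωL = j·308.5·0.0585 = 0 + j18.05 Ω
Step 3 — Series combination: Z_total = R + L = 118 + j18.05 Ω = 119.4∠8.7° Ω.
Step 4 — Source phasor: V = 10∠30.0° V = 8.66 + j5 V.
Step 5 — Current: I = V / Z = 0.07805 + j0.03044 A = 0.08377∠21.3° A.
Step 6 — Complex power: S = V·I* = 0.8281 + j0.1267 VA.
Step 7 — Real power: P = Re(S) = 0.8281 W.
Step 8 — Reactive power: Q = Im(S) = 0.1267 VAR.
Step 9 — Apparent power: |S| = 0.8377 VA.
Step 10 — Power factor: PF = P/|S| = 0.9885 (lagging).

(a) P = 0.8281 W  (b) Q = 0.1267 VAR  (c) S = 0.8377 VA  (d) PF = 0.9885 (lagging)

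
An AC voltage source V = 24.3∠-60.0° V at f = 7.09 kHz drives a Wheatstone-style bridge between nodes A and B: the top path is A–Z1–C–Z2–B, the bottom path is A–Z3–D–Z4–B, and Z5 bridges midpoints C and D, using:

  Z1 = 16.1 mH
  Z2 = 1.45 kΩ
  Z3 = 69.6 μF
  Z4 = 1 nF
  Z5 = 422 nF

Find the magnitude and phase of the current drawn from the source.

Step 1 — Angular frequency: ω = 2π·f = 2π·7090 = 4.455e+04 rad/s.
Step 2 — Component impedances:
  Z1: Z = jωL = j·4.455e+04·0.0161 = 0 + j717.2 Ω
  Z2: Z = R = 1450 Ω
  Z3: Z = 1/(jωC) = -j/(ω·C) = 0 - j0.3225 Ω
  Z4: Z = 1/(jωC) = -j/(ω·C) = 0 - j2.245e+04 Ω
  Z5: Z = 1/(jωC) = -j/(ω·C) = 0 - j53.19 Ω
Step 3 — Bridge requires nodal analysis (the Z5 bridge couples midpoints C and D, so the two paths cannot be reduced to a simple series/parallel combination). Setting node B to ground and injecting 1 A at node A, the 3-node admittance system at A, C, D solves to V_A = Z_AB = 1437 - j150.2 Ω = 1444∠-6.0° Ω.
Step 4 — Source phasor: V = 24.3∠-60.0° V = 12.15 - j21.04 V.
Step 5 — Ohm's law: I = V / Z_total = (12.15 - j21.04) / (1437 - j150.2) = 0.009881 - j0.01361 A.
Step 6 — Convert to polar: |I| = 0.01682 A, ∠I = -54.0°.

I = 0.01682∠-54.0° A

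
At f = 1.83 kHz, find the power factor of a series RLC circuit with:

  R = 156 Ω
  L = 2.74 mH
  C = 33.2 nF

Step 1 — Angular frequency: ω = 2π·f = 2π·1830 = 1.15e+04 rad/s.
Step 2 — Component impedances:
  R: Z = R = 156 Ω
  L: Z = jωL = j·1.15e+04·0.00274 = 0 + j31.51 Ω
  C: Z = 1/(jωC) = -j/(ω·C) = 0 - j2620 Ω
Step 3 — Series combination: Z_total = R + L + C = 156 - j2588 Ω = 2593∠-86.6° Ω.
Step 4 — Power factor: PF = cos(φ) = Re(Z)/|Z| = 156/2592.8 = 0.06017.
Step 5 — Type: Im(Z) = -2588 ⇒ leading (phase φ = -86.6°).

PF = 0.06017 (leading, φ = -86.6°)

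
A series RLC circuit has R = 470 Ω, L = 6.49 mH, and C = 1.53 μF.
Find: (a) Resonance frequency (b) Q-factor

Step 1 — Resonance condition Im(Z)=0 gives ω₀ = 1/√(LC).
Step 2 — ω₀ = 1/√(0.00649·1.53e-06) = 1.004e+04 rad/s.
Step 3 — f₀ = ω₀/(2π) = 1597 Hz.
Step 4 — Series Q: Q = ω₀L/R = 1.004e+04·0.00649/470 = 0.1386.

(a) f₀ = 1597 Hz  (b) Q = 0.1386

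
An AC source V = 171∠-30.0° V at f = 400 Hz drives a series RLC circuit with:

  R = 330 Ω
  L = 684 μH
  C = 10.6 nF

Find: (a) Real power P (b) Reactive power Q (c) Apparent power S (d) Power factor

Step 1 — Angular frequency: ω = 2π·f = 2π·400 = 2513 rad/s.
Step 2 — Component impedances:
  R: Z = R = 330 Ω
  L: Z = jωL = j·2513·0.000684 = 0 + j1.719 Ω
  C: Z = 1/(jωC) = -j/(ω·C) = 0 - j3.754e+04 Ω
Step 3 — Series combination: Z_total = R + L + C = 330 - j3.753e+04 Ω = 3.754e+04∠-89.5° Ω.
Step 4 — Source phasor: V = 171∠-30.0° V = 148.1 - j85.5 V.
Step 5 — Current: I = V / Z = 0.002312 + j0.003925 A = 0.004556∠59.5° A.
Step 6 — Complex power: S = V·I* = 0.006849 - j0.779 VA.
Step 7 — Real power: P = Re(S) = 0.006849 W.
Step 8 — Reactive power: Q = Im(S) = -0.779 VAR.
Step 9 — Apparent power: |S| = 0.779 VA.
Step 10 — Power factor: PF = P/|S| = 0.008791 (leading).

(a) P = 0.006849 W  (b) Q = -0.779 VAR  (c) S = 0.779 VA  (d) PF = 0.008791 (leading)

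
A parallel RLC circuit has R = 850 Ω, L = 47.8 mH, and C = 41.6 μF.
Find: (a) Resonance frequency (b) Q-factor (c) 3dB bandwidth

Step 1 — Resonance: ω₀ = 1/√(LC) = 1/√(0.0478·4.16e-05) = 709.2 rad/s.
Step 2 — f₀ = ω₀/(2π) = 112.9 Hz.
Step 3 — Parallel Q: Q = R/(ω₀L) = 850/(709.2·0.0478) = 25.08.
Step 4 — Bandwidth: Δω = ω₀/Q = 28.28 rad/s; BW = Δω/(2π) = 4.501 Hz.

(a) f₀ = 112.9 Hz  (b) Q = 25.08  (c) BW = 4.501 Hz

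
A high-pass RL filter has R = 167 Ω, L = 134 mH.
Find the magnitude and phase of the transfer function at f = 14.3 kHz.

Step 1 — Angular frequency: ω = 2π·1.43e+04 = 8.985e+04 rad/s.
Step 2 — Transfer function: H(jω) = jωL/(R + jωL).
Step 3 — Numerator jωL = j·1.204e+04; denominator R + jωL = 167 + j1.204e+04.
Step 4 — H = 0.9998 + j0.01387.
Step 5 — Magnitude: |H| = 0.9999 (-0.0 dB); phase: φ = 0.8°.

|H| = 0.9999 (-0.0 dB), φ = 0.8°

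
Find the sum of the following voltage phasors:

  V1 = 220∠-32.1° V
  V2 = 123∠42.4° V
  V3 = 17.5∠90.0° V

Step 1 — Convert each phasor to rectangular form:
  V1 = 220·(cos(-32.1°) + j·sin(-32.1°)) = 186.4 - j116.9 V
  V2 = 123·(cos(42.4°) + j·sin(42.4°)) = 90.83 + j82.94 V
  V3 = 17.5·(cos(90.0°) + j·sin(90.0°)) = 0 + j17.5 V
Step 2 — Sum components: V_total = 277.2 - j16.47 V.
Step 3 — Convert to polar: |V_total| = 277.7 V, ∠V_total = -3.4°.

V_total = 277.7∠-3.4° V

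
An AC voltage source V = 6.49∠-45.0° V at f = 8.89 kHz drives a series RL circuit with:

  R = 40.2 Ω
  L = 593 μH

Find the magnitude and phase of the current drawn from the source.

Step 1 — Angular frequency: ω = 2π·f = 2π·8890 = 5.586e+04 rad/s.
Step 2 — Component impedances:
  R: Z = R = 40.2 Ω
  L: Z = jωL = j·5.586e+04·0.000593 = 0 + j33.12 Ω
Step 3 — Series combination: Z_total = R + L = 40.2 + j33.12 Ω = 52.09∠39.5° Ω.
Step 4 — Source phasor: V = 6.49∠-45.0° V = 4.589 - j4.589 V.
Step 5 — Ohm's law: I = V / Z_total = (4.589 - j4.589) / (40.2 + j33.12) = 0.01197 - j0.124 A.
Step 6 — Convert to polar: |I| = 0.1246 A, ∠I = -84.5°.

I = 0.1246∠-84.5° A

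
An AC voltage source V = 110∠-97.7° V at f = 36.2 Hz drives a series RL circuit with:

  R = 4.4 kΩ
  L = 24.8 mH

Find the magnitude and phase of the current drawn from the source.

Step 1 — Angular frequency: ω = 2π·f = 2π·36.2 = 227.5 rad/s.
Step 2 — Component impedances:
  R: Z = R = 4400 Ω
  L: Z = jωL = j·227.5·0.0248 = 0 + j5.641 Ω
Step 3 — Series combination: Z_total = R + L = 4400 + j5.641 Ω = 4400∠0.1° Ω.
Step 4 — Source phasor: V = 110∠-97.7° V = -14.74 - j109 V.
Step 5 — Ohm's law: I = V / Z_total = (-14.74 - j109) / (4400 + j5.641) = -0.003381 - j0.02477 A.
Step 6 — Convert to polar: |I| = 0.025 A, ∠I = -97.8°.

I = 0.025∠-97.8° A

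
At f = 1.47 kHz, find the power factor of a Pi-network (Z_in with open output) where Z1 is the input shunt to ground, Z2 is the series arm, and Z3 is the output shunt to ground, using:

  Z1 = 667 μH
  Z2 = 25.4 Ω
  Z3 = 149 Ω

Step 1 — Angular frequency: ω = 2π·f = 2π·1470 = 9236 rad/s.
Step 2 — Component impedances:
  Z1: Z = jωL = j·9236·0.000667 = 0 + j6.161 Ω
  Z2: Z = R = 25.4 Ω
  Z3: Z = R = 149 Ω
Step 3 — With open output, the series arm Z2 and the output shunt Z3 appear in series to ground: Z2 + Z3 = 174.4 Ω.
Step 4 — Parallel with input shunt Z1: Z_in = Z1 || (Z2 + Z3) = 0.2173 + j6.153 Ω = 6.157∠88.0° Ω.
Step 5 — Power factor: PF = cos(φ) = Re(Z)/|Z| = 0.21735/6.1568 = 0.0353.
Step 6 — Type: Im(Z) = 6.153 ⇒ lagging (phase φ = 88.0°).

PF = 0.0353 (lagging, φ = 88.0°)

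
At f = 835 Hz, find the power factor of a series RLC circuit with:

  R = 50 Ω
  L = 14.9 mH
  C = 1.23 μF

Step 1 — Angular frequency: ω = 2π·f = 2π·835 = 5246 rad/s.
Step 2 — Component impedances:
  R: Z = R = 50 Ω
  L: Z = jωL = j·5246·0.0149 = 0 + j78.17 Ω
  C: Z = 1/(jωC) = -j/(ω·C) = 0 - j155 Ω
Step 3 — Series combination: Z_total = R + L + C = 50 - j76.79 Ω = 91.63∠-56.9° Ω.
Step 4 — Power factor: PF = cos(φ) = Re(Z)/|Z| = 50/91.634 = 0.5456.
Step 5 — Type: Im(Z) = -76.79 ⇒ leading (phase φ = -56.9°).

PF = 0.5456 (leading, φ = -56.9°)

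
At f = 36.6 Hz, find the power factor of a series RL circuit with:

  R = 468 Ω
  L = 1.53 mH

Step 1 — Angular frequency: ω = 2π·f = 2π·36.6 = 230 rad/s.
Step 2 — Component impedances:
  R: Z = R = 468 Ω
  L: Z = jωL = j·230·0.00153 = 0 + j0.3518 Ω
Step 3 — Series combination: Z_total = R + L = 468 + j0.3518 Ω = 468∠0.0° Ω.
Step 4 — Power factor: PF = cos(φ) = Re(Z)/|Z| = 468/468 = 1.
Step 5 — Type: Im(Z) = 0.3518 ⇒ lagging (phase φ = 0.0°).

PF = 1 (lagging, φ = 0.0°)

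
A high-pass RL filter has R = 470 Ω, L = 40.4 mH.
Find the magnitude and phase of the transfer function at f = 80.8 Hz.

Step 1 — Angular frequency: ω = 2π·80.8 = 507.7 rad/s.
Step 2 — Transfer function: H(jω) = jωL/(R + jωL).
Step 3 — Numerator jωL = j·20.51; denominator R + jωL = 470 + j20.51.
Step 4 — H = 0.001901 + j0.04356.
Step 5 — Magnitude: |H| = 0.0436 (-27.2 dB); phase: φ = 87.5°.

|H| = 0.0436 (-27.2 dB), φ = 87.5°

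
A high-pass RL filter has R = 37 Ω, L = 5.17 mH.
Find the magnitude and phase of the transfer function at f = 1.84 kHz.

Step 1 — Angular frequency: ω = 2π·1840 = 1.156e+04 rad/s.
Step 2 — Transfer function: H(jω) = jωL/(R + jωL).
Step 3 — Numerator jωL = j·59.77; denominator R + jωL = 37 + j59.77.
Step 4 — H = 0.723 + j0.4475.
Step 5 — Magnitude: |H| = 0.8503 (-1.4 dB); phase: φ = 31.8°.

|H| = 0.8503 (-1.4 dB), φ = 31.8°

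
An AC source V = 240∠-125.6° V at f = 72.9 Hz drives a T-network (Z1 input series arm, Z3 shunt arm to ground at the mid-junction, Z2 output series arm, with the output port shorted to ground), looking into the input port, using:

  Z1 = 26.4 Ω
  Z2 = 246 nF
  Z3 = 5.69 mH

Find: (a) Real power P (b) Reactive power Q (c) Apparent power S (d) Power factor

Step 1 — Angular frequency: ω = 2π·f = 2π·72.9 = 458 rad/s.
Step 2 — Component impedances:
  Z1: Z = R = 26.4 Ω
  Z2: Z = 1/(jωC) = -j/(ω·C) = 0 - j8875 Ω
  Z3: Z = jωL = j·458·0.00569 = 0 + j2.606 Ω
Step 3 — With the output port shorted to ground, the output series arm Z2 runs from the junction to ground; the shunt arm Z3 also runs from the junction to ground. They appear in parallel: Z3 || Z2 = 0 + j2.607 Ω.
Step 4 — Series with input arm Z1: Z_in = Z1 + (Z3 || Z2) = 26.4 + j2.607 Ω = 26.53∠5.6° Ω.
Step 5 — Source phasor: V = 240∠-125.6° V = -139.7 - j195.1 V.
Step 6 — Current: I = V / Z = -5.964 - j6.803 A = 9.047∠-131.2° A.
Step 7 — Complex power: S = V·I* = 2161 + j213.4 VA.
Step 8 — Real power: P = Re(S) = 2161 W.
Step 9 — Reactive power: Q = Im(S) = 213.4 VAR.
Step 10 — Apparent power: |S| = 2171 VA.
Step 11 — Power factor: PF = P/|S| = 0.9952 (lagging).

(a) P = 2161 W  (b) Q = 213.4 VAR  (c) S = 2171 VA  (d) PF = 0.9952 (lagging)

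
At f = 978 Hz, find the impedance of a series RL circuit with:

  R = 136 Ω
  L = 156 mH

Step 1 — Angular frequency: ω = 2π·f = 2π·978 = 6145 rad/s.
Step 2 — Component impedances:
  R: Z = R = 136 Ω
  L: Z = jωL = j·6145·0.156 = 0 + j958.6 Ω
Step 3 — Series combination: Z_total = R + L = 136 + j958.6 Ω = 968.2∠81.9° Ω.

Z = 136 + j958.6 Ω = 968.2∠81.9° Ω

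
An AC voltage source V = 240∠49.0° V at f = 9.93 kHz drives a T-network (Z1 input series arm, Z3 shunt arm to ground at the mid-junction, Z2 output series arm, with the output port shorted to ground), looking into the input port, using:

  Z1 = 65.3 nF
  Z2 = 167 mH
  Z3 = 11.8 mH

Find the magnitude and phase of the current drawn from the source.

Step 1 — Angular frequency: ω = 2π·f = 2π·9930 = 6.239e+04 rad/s.
Step 2 — Component impedances:
  Z1: Z = 1/(jωC) = -j/(ω·C) = 0 - j245.4 Ω
  Z2: Z = jωL = j·6.239e+04·0.167 = 0 + j1.042e+04 Ω
  Z3: Z = jωL = j·6.239e+04·0.0118 = 0 + j736.2 Ω
Step 3 — With the output port shorted to ground, the output series arm Z2 runs from the junction to ground; the shunt arm Z3 also runs from the junction to ground. They appear in parallel: Z3 || Z2 = 0 + j687.6 Ω.
Step 4 — Series with input arm Z1: Z_in = Z1 + (Z3 || Z2) = 0 + j442.2 Ω = 442.2∠90.0° Ω.
Step 5 — Source phasor: V = 240∠49.0° V = 157.5 + j181.1 V.
Step 6 — Ohm's law: I = V / Z_total = (157.5 + j181.1) / (0 + j442.2) = 0.4096 - j0.3561 A.
Step 7 — Convert to polar: |I| = 0.5428 A, ∠I = -41.0°.

I = 0.5428∠-41.0° A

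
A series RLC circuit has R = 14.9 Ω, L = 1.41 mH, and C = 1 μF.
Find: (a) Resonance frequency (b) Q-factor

Step 1 — Resonance condition Im(Z)=0 gives ω₀ = 1/√(LC).
Step 2 — ω₀ = 1/√(0.00141·1e-06) = 2.663e+04 rad/s.
Step 3 — f₀ = ω₀/(2π) = 4238 Hz.
Step 4 — Series Q: Q = ω₀L/R = 2.663e+04·0.00141/14.9 = 2.52.

(a) f₀ = 4238 Hz  (b) Q = 2.52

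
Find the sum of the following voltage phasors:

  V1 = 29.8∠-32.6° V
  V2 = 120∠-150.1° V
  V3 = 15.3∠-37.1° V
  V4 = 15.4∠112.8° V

Step 1 — Convert each phasor to rectangular form:
  V1 = 29.8·(cos(-32.6°) + j·sin(-32.6°)) = 25.11 - j16.06 V
  V2 = 120·(cos(-150.1°) + j·sin(-150.1°)) = -104 - j59.82 V
  V3 = 15.3·(cos(-37.1°) + j·sin(-37.1°)) = 12.2 - j9.229 V
  V4 = 15.4·(cos(112.8°) + j·sin(112.8°)) = -5.968 + j14.2 V
Step 2 — Sum components: V_total = -72.69 - j70.91 V.
Step 3 — Convert to polar: |V_total| = 101.5 V, ∠V_total = -135.7°.

V_total = 101.5∠-135.7° V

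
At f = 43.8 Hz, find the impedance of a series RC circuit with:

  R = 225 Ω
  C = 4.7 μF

Step 1 — Angular frequency: ω = 2π·f = 2π·43.8 = 275.2 rad/s.
Step 2 — Component impedances:
  R: Z = R = 225 Ω
  C: Z = 1/(jωC) = -j/(ω·C) = 0 - j773.1 Ω
Step 3 — Series combination: Z_total = R + C = 225 - j773.1 Ω = 805.2∠-73.8° Ω.

Z = 225 - j773.1 Ω = 805.2∠-73.8° Ω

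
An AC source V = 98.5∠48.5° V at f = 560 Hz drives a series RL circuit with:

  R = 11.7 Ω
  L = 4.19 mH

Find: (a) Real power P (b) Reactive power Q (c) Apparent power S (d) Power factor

Step 1 — Angular frequency: ω = 2π·f = 2π·560 = 3519 rad/s.
Step 2 — Component impedances:
  R: Z = R = 11.7 Ω
  L: Z = jωL = j·3519·0.00419 = 0 + j14.74 Ω
Step 3 — Series combination: Z_total = R + L = 11.7 + j14.74 Ω = 18.82∠51.6° Ω.
Step 4 — Source phasor: V = 98.5∠48.5° V = 65.27 + j73.77 V.
Step 5 — Current: I = V / Z = 5.226 - j0.2798 A = 5.233∠-3.1° A.
Step 6 — Complex power: S = V·I* = 320.4 + j403.8 VA.
Step 7 — Real power: P = Re(S) = 320.4 W.
Step 8 — Reactive power: Q = Im(S) = 403.8 VAR.
Step 9 — Apparent power: |S| = 515.5 VA.
Step 10 — Power factor: PF = P/|S| = 0.6216 (lagging).

(a) P = 320.4 W  (b) Q = 403.8 VAR  (c) S = 515.5 VA  (d) PF = 0.6216 (lagging)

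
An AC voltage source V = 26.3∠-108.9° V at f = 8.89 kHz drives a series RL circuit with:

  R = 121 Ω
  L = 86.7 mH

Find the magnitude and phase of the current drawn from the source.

Step 1 — Angular frequency: ω = 2π·f = 2π·8890 = 5.586e+04 rad/s.
Step 2 — Component impedances:
  R: Z = R = 121 Ω
  L: Z = jωL = j·5.586e+04·0.0867 = 0 + j4843 Ω
Step 3 — Series combination: Z_total = R + L = 121 + j4843 Ω = 4844∠88.6° Ω.
Step 4 — Source phasor: V = 26.3∠-108.9° V = -8.519 - j24.88 V.
Step 5 — Ohm's law: I = V / Z_total = (-8.519 - j24.88) / (121 + j4843) = -0.005179 + j0.00163 A.
Step 6 — Convert to polar: |I| = 0.005429 A, ∠I = 162.5°.

I = 0.005429∠162.5° A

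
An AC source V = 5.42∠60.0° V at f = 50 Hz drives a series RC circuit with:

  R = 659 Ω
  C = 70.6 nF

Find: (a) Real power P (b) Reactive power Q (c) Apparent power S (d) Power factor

Step 1 — Angular frequency: ω = 2π·f = 2π·50 = 314.2 rad/s.
Step 2 — Component impedances:
  R: Z = R = 659 Ω
  C: Z = 1/(jωC) = -j/(ω·C) = 0 - j4.509e+04 Ω
Step 3 — Series combination: Z_total = R + C = 659 - j4.509e+04 Ω = 4.509e+04∠-89.2° Ω.
Step 4 — Source phasor: V = 5.42∠60.0° V = 2.71 + j4.694 V.
Step 5 — Current: I = V / Z = -0.0001032 + j6.162e-05 A = 0.0001202∠149.2° A.
Step 6 — Complex power: S = V·I* = 9.521e-06 - j0.0006514 VA.
Step 7 — Real power: P = Re(S) = 9.521e-06 W.
Step 8 — Reactive power: Q = Im(S) = -0.0006514 VAR.
Step 9 — Apparent power: |S| = 0.0006515 VA.
Step 10 — Power factor: PF = P/|S| = 0.01461 (leading).

(a) P = 9.521e-06 W  (b) Q = -0.0006514 VAR  (c) S = 0.0006515 VA  (d) PF = 0.01461 (leading)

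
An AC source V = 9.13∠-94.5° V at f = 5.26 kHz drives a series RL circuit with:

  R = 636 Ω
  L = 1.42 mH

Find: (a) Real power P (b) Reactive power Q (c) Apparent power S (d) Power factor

Step 1 — Angular frequency: ω = 2π·f = 2π·5260 = 3.305e+04 rad/s.
Step 2 — Component impedances:
  R: Z = R = 636 Ω
  L: Z = jωL = j·3.305e+04·0.00142 = 0 + j46.93 Ω
Step 3 — Series combination: Z_total = R + L = 636 + j46.93 Ω = 637.7∠4.2° Ω.
Step 4 — Source phasor: V = 9.13∠-94.5° V = -0.7163 - j9.102 V.
Step 5 — Current: I = V / Z = -0.002171 - j0.01415 A = 0.01432∠-98.7° A.
Step 6 — Complex power: S = V·I* = 0.1304 + j0.009619 VA.
Step 7 — Real power: P = Re(S) = 0.1304 W.
Step 8 — Reactive power: Q = Im(S) = 0.009619 VAR.
Step 9 — Apparent power: |S| = 0.1307 VA.
Step 10 — Power factor: PF = P/|S| = 0.9973 (lagging).

(a) P = 0.1304 W  (b) Q = 0.009619 VAR  (c) S = 0.1307 VA  (d) PF = 0.9973 (lagging)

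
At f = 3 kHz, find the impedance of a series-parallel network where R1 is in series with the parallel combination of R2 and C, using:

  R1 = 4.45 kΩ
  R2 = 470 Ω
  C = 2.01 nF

Step 1 — Angular frequency: ω = 2π·f = 2π·3000 = 1.885e+04 rad/s.
Step 2 — Component impedances:
  R1: Z = R = 4450 Ω
  R2: Z = R = 470 Ω
  C: Z = 1/(jωC) = -j/(ω·C) = 0 - j2.639e+04 Ω
Step 3 — Parallel branch: R2 || C = 1/(1/R2 + 1/C) = 469.9 - j8.367 Ω.
Step 4 — Series with R1: Z_total = R1 + (R2 || C) = 4920 - j8.367 Ω = 4920∠-0.1° Ω.

Z = 4920 - j8.367 Ω = 4920∠-0.1° Ω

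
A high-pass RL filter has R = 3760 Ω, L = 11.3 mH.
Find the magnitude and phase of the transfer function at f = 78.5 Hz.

Step 1 — Angular frequency: ω = 2π·78.5 = 493.2 rad/s.
Step 2 — Transfer function: H(jω) = jωL/(R + jωL).
Step 3 — Numerator jωL = j·5.573; denominator R + jωL = 3760 + j5.573.
Step 4 — H = 2.197e-06 + j0.001482.
Step 5 — Magnitude: |H| = 0.001482 (-56.6 dB); phase: φ = 89.9°.

|H| = 0.001482 (-56.6 dB), φ = 89.9°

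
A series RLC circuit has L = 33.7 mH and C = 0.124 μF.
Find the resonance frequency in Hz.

Step 1 — Resonance condition Im(Z)=0 gives ω₀ = 1/√(LC).
Step 2 — ω₀ = 1/√(0.0337·1.24e-07) = 1.547e+04 rad/s.
Step 3 — f₀ = ω₀/(2π) = 2462 Hz.

f₀ = 2462 Hz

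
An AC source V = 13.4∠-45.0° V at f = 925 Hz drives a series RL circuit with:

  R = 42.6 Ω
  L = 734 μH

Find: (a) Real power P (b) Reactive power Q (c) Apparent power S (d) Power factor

Step 1 — Angular frequency: ω = 2π·f = 2π·925 = 5812 rad/s.
Step 2 — Component impedances:
  R: Z = R = 42.6 Ω
  L: Z = jωL = j·5812·0.000734 = 0 + j4.266 Ω
Step 3 — Series combination: Z_total = R + L = 42.6 + j4.266 Ω = 42.81∠5.7° Ω.
Step 4 — Source phasor: V = 13.4∠-45.0° V = 9.475 - j9.475 V.
Step 5 — Current: I = V / Z = 0.1982 - j0.2423 A = 0.313∠-50.7° A.
Step 6 — Complex power: S = V·I* = 4.173 + j0.4179 VA.
Step 7 — Real power: P = Re(S) = 4.173 W.
Step 8 — Reactive power: Q = Im(S) = 0.4179 VAR.
Step 9 — Apparent power: |S| = 4.194 VA.
Step 10 — Power factor: PF = P/|S| = 0.995 (lagging).

(a) P = 4.173 W  (b) Q = 0.4179 VAR  (c) S = 4.194 VA  (d) PF = 0.995 (lagging)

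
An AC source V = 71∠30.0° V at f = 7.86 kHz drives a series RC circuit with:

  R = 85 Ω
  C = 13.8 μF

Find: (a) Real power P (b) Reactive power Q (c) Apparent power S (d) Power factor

Step 1 — Angular frequency: ω = 2π·f = 2π·7860 = 4.939e+04 rad/s.
Step 2 — Component impedances:
  R: Z = R = 85 Ω
  C: Z = 1/(jωC) = -j/(ω·C) = 0 - j1.467 Ω
Step 3 — Series combination: Z_total = R + C = 85 - j1.467 Ω = 85.01∠-1.0° Ω.
Step 4 — Source phasor: V = 71∠30.0° V = 61.49 + j35.5 V.
Step 5 — Current: I = V / Z = 0.716 + j0.43 A = 0.8352∠31.0° A.
Step 6 — Complex power: S = V·I* = 59.29 - j1.023 VA.
Step 7 — Real power: P = Re(S) = 59.29 W.
Step 8 — Reactive power: Q = Im(S) = -1.023 VAR.
Step 9 — Apparent power: |S| = 59.3 VA.
Step 10 — Power factor: PF = P/|S| = 0.9999 (leading).

(a) P = 59.29 W  (b) Q = -1.023 VAR  (c) S = 59.3 VA  (d) PF = 0.9999 (leading)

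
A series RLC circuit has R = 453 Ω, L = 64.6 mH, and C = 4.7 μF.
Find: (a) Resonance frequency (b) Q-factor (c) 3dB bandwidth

Step 1 — Resonance: ω₀ = 1/√(LC) = 1/√(0.0646·4.7e-06) = 1815 rad/s.
Step 2 — f₀ = ω₀/(2π) = 288.8 Hz.
Step 3 — Series Q: Q = ω₀L/R = 1815·0.0646/453 = 0.2588.
Step 4 — Bandwidth: Δω = ω₀/Q = 7012 rad/s; BW = Δω/(2π) = 1116 Hz.

(a) f₀ = 288.8 Hz  (b) Q = 0.2588  (c) BW = 1116 Hz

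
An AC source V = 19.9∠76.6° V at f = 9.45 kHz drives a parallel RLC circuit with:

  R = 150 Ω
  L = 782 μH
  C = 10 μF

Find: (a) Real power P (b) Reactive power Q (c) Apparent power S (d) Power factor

Step 1 — Angular frequency: ω = 2π·f = 2π·9450 = 5.938e+04 rad/s.
Step 2 — Component impedances:
  R: Z = R = 150 Ω
  L: Z = jωL = j·5.938e+04·0.000782 = 0 + j46.43 Ω
  C: Z = 1/(jωC) = -j/(ω·C) = 0 - j1.684 Ω
Step 3 — Parallel combination: 1/Z_total = 1/R + 1/L + 1/C; Z_total = 0.02036 - j1.747 Ω = 1.747∠-89.3° Ω.
Step 4 — Source phasor: V = 19.9∠76.6° V = 4.612 + j19.36 V.
Step 5 — Current: I = V / Z = -11.05 + j2.768 A = 11.39∠165.9° A.
Step 6 — Complex power: S = V·I* = 2.64 - j226.6 VA.
Step 7 — Real power: P = Re(S) = 2.64 W.
Step 8 — Reactive power: Q = Im(S) = -226.6 VAR.
Step 9 — Apparent power: |S| = 226.6 VA.
Step 10 — Power factor: PF = P/|S| = 0.01165 (leading).

(a) P = 2.64 W  (b) Q = -226.6 VAR  (c) S = 226.6 VA  (d) PF = 0.01165 (leading)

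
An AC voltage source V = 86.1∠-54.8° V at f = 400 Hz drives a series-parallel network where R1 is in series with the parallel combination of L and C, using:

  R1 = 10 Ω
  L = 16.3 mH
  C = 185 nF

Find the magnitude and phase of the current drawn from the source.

Step 1 — Angular frequency: ω = 2π·f = 2π·400 = 2513 rad/s.
Step 2 — Component impedances:
  R1: Z = R = 10 Ω
  L: Z = jωL = j·2513·0.0163 = 0 + j40.97 Ω
  C: Z = 1/(jωC) = -j/(ω·C) = 0 - j2151 Ω
Step 3 — Parallel branch: L || C = 1/(1/L + 1/C) = 0 + j41.76 Ω.
Step 4 — Series with R1: Z_total = R1 + (L || C) = 10 + j41.76 Ω = 42.94∠76.5° Ω.
Step 5 — Source phasor: V = 86.1∠-54.8° V = 49.63 - j70.36 V.
Step 6 — Ohm's law: I = V / Z_total = (49.63 - j70.36) / (10 + j41.76) = -1.324 - j1.506 A.
Step 7 — Convert to polar: |I| = 2.005 A, ∠I = -131.3°.

I = 2.005∠-131.3° A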